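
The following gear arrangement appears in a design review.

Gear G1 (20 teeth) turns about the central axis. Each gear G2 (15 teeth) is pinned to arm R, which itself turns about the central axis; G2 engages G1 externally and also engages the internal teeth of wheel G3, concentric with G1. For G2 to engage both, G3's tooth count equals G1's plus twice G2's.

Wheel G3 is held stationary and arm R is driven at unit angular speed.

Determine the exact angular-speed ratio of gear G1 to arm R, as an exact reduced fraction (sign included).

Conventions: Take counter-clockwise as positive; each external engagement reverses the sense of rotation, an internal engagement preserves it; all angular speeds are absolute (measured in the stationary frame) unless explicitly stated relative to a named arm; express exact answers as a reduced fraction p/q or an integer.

topology: planetary set — G1 20T / G2 15T / G3 50T, arm = carrier (Willis)
ring teeth: 20 + 2·15 = 50
20(ω_sun−ω_arm) = −50(ω_ring−ω_arm),  ω_ring = 0, ω_arm = 1
ω_sun = 1 − (50/20)(0−1) = 7/2
ω_out/ω_in = 7/2

7/2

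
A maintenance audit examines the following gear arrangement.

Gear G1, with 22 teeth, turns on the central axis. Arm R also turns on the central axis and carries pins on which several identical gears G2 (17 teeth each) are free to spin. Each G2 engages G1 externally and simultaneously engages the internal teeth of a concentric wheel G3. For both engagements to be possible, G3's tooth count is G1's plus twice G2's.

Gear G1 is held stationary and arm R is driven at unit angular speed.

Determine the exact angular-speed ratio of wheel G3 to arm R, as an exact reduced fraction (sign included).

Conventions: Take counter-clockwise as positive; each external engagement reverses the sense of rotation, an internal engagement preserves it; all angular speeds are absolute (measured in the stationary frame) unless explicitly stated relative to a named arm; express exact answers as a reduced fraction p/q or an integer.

39/28

recognized (axles ride arm R): planetary set, 22/17/56 teeth
ring teeth: 22 + 2·17 = 56
22(ω_sun−ω_arm) = −56(ω_ring−ω_arm),  ω_sun = 0, ω_arm = 1
ω_ring = 1 − (22/56)(0−1) = 39/28
ω_out/ω_in = 39/28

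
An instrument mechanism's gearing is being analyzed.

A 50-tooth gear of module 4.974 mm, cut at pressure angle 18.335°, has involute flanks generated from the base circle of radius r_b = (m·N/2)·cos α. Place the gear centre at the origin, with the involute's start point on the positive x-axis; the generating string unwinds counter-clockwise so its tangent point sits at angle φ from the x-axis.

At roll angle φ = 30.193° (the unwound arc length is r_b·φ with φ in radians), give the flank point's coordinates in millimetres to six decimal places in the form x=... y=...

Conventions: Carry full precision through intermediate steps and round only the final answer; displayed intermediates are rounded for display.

x=133.305962 y=5.599382

class = single-mesh tooth geometry [base-circle involute, m = 4.974, 50T]
pitch radius r_p = m·N/2 = 4.974·50/2 = 124.350000
base radius r_b = r_p·cos α = 124.350000·cos 18.335° = 118.037185
roll angle φ = 30.193° = 0.52696726 rad
x = r_b·(cos φ + φ·sin φ) = 133.305962
y = r_b·(sin φ − φ·cos φ) = 5.599382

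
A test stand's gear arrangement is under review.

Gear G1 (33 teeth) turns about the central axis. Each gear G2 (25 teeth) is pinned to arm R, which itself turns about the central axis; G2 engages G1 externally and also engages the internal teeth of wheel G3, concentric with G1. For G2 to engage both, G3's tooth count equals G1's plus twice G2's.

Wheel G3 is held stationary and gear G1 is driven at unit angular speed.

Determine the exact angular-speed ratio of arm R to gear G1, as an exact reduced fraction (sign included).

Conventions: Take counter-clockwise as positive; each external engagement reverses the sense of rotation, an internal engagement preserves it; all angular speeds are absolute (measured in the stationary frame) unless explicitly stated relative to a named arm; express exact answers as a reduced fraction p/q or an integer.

planetary set (33T centre, 25T on arm, 83T internal) — Willis relation
ring teeth: 33 + 2·25 = 83
33(ω_sun−ω_arm) = −83(ω_ring−ω_arm),  ω_ring = 0, ω_sun = 1
33(1−ω_arm) = −83(0−ω_arm)  ⇒  116·ω_arm = 33  ⇒  ω_arm = 33/116
ω_out/ω_in = 33/116

33/116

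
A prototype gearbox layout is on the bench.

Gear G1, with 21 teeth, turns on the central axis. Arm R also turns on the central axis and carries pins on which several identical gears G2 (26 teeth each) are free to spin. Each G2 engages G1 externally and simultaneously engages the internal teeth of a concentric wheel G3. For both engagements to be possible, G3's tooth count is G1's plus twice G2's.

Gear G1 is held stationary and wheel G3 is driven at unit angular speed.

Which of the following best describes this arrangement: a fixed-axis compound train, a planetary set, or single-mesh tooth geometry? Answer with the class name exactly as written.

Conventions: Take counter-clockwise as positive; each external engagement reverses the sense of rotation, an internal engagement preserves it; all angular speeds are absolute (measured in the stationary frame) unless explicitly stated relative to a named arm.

planetary set

topology: planetary set — G1 21T / G2 26T / G3 73T, arm = carrier (Willis)
classification: planetary set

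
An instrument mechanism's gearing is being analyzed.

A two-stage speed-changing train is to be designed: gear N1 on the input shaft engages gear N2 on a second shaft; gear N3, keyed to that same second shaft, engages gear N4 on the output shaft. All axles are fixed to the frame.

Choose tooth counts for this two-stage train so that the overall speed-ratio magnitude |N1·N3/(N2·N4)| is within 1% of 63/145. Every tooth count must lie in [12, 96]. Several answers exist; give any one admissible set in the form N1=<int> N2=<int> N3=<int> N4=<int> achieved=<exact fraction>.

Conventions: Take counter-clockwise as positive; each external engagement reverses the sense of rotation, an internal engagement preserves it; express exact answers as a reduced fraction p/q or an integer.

2-stage fixed-axis compound train for ratio 63/145
target = 63/145 in lowest terms: an exact hit needs N1·N3 = k·63 and N2·N4 = k·145 for one integer k, every count in [12, 96]; additionally prefer no 1:1 stage (N1 ≠ N2, N3 ≠ N4)
k = 1…3: no 1:1-free in-range split of k·63 and k·145 into factor pairs; take k = 4
k = 4: N1·N3 = 252 = 12·21, N2·N4 = 580 = 20·29
achieved = 12·21/(20·29) = 63/145; |achieved − target| = 0 ≤ 63/14500 ✓

N1=12 N2=20 N3=21 N4=29 achieved=63/145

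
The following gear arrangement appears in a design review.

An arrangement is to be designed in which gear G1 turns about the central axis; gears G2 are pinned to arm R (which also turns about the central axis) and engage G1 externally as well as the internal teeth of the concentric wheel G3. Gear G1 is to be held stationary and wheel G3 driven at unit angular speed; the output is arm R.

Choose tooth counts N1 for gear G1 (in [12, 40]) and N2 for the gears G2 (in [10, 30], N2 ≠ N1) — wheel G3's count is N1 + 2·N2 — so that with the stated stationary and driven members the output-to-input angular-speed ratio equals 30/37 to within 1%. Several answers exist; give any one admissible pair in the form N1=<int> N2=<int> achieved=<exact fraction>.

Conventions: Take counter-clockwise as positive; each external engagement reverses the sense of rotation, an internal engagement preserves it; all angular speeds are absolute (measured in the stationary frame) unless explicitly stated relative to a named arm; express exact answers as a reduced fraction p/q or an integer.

design class (target 30/37): planetary set
Willis with ω_sun = 0: ω_arm/ω_ring = N3/(N1+N3); set equal to 30/37  ⇒  N3/N1 = (30/37)/(1 − 30/37) = 30/7
N3 = N1 + 2·N2  ⇒  N2/N1 = (N3/N1 − 1)/2 = (30/7 − 1)/2 = 23/14
smallest multiple with N1 ≥ 12 and N2 ≥ 10: k = 1  ⇒  N1 = 1·14 = 14, N2 = 1·23 = 23 (N1 ≤ 40, N2 ≤ 30, N2 ≠ N1 ✓), N3 = 14 + 2·23 = 60
check: N3/(N1+N3) with N1 = 14, N3 = 60 gives 30/37; |achieved − target| = 0 ≤ 3/370 ✓

N1=14 N2=23 achieved=30/37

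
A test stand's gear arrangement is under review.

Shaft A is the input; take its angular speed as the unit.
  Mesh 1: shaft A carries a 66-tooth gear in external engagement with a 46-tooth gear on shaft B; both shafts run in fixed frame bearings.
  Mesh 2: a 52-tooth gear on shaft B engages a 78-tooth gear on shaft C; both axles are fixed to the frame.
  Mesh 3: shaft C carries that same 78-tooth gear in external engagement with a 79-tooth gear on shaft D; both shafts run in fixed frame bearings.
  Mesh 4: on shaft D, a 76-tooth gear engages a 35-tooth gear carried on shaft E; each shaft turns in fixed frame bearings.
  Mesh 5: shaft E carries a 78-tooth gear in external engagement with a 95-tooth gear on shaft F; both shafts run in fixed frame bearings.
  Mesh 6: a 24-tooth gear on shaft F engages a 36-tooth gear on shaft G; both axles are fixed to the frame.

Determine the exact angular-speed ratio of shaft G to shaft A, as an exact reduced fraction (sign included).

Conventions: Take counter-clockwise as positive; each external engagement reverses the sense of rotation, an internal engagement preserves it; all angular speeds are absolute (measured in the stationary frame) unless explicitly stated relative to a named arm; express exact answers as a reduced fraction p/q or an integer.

356928/317975

class = fixed-axis compound train [6 meshes; 6 ratios multiply, 6 sense flips]
mesh 1 [66T→46T]: running ratio 33/23, sense −
mesh 2 [52T→78T]: running ratio 22/23, sense +
mesh 3 [78T→79T]: running ratio 1716/1817, sense −
mesh 4 [76T→35T]: running ratio 130416/63595, sense +
mesh 5 [78T→95T]: running ratio 535392/317975, sense −
mesh 6 [24T→36T]: running ratio 356928/317975, sense +
ω_out/ω_in = 356928/317975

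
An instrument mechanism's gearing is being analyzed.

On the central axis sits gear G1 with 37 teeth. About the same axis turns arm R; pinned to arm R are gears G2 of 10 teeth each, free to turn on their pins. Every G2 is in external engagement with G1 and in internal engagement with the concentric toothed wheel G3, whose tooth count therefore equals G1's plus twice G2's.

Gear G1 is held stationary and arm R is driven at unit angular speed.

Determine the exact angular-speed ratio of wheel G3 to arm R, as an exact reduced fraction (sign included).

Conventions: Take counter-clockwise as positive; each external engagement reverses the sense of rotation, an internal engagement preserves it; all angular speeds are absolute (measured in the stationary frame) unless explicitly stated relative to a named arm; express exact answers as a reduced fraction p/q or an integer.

topology: planetary set — G1 37T / G2 10T / G3 57T, arm = carrier (Willis)
ring teeth: 37 + 2·10 = 57
37(ω_sun−ω_arm) = −57(ω_ring−ω_arm),  ω_sun = 0, ω_arm = 1
ω_ring = 1 − (37/57)(0−1) = 94/57
ω_out/ω_in = 94/57

94/57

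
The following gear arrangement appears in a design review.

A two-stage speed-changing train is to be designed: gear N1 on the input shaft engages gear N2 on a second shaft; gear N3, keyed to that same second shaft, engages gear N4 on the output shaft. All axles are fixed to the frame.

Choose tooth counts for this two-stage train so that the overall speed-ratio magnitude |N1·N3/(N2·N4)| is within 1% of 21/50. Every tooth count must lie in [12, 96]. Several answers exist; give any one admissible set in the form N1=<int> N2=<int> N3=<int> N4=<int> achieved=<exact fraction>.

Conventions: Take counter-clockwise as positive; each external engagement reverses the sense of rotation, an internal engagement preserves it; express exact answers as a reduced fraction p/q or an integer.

N1=12 N2=16 N3=14 N4=25 achieved=21/50

design class (target 21/50): fixed-axis compound train
target = 21/50 in lowest terms: an exact hit needs N1·N3 = k·21 and N2·N4 = k·50 for one integer k, every count in [12, 96]; additionally prefer no 1:1 stage (N1 ≠ N2, N3 ≠ N4)
k = 1…7: no 1:1-free in-range split of k·21 and k·50 into factor pairs; take k = 8
k = 8: N1·N3 = 168 = 12·14, N2·N4 = 400 = 16·25
achieved = 12·14/(16·25) = 21/50; |achieved − target| = 0 ≤ 21/5000 ✓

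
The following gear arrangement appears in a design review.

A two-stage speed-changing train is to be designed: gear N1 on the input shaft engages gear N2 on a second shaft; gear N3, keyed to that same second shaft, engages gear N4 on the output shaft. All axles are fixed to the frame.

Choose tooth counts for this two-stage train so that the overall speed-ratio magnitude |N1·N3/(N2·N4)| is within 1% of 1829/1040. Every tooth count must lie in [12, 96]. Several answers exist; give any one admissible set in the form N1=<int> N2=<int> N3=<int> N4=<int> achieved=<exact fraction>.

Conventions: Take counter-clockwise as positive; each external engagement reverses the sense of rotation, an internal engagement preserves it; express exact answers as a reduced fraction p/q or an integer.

class = fixed-axis compound train [2-stage, 1829/1040 wanted]
target = 1829/1040 in lowest terms: an exact hit needs N1·N3 = k·1829 and N2·N4 = k·1040 for one integer k, every count in [12, 96]; additionally prefer no 1:1 stage (N1 ≠ N2, N3 ≠ N4)
k = 1: N1·N3 = 1829 = 31·59, N2·N4 = 1040 = 13·80
achieved = 31·59/(13·80) = 1829/1040; |achieved − target| = 0 ≤ 1829/104000 ✓

N1=31 N2=13 N3=59 N4=80 achieved=1829/1040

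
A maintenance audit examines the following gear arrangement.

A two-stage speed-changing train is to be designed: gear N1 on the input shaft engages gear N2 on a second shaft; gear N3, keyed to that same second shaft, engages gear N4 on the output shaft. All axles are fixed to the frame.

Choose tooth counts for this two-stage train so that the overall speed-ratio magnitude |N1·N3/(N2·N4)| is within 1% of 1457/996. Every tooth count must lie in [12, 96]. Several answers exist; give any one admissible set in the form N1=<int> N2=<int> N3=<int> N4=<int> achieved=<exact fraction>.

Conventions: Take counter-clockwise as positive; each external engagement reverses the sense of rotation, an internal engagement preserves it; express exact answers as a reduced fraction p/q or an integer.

N1=31 N2=12 N3=47 N4=83 achieved=1457/996

class = fixed-axis compound train [2-stage, 1457/996 wanted]
target = 1457/996 in lowest terms: an exact hit needs N1·N3 = k·1457 and N2·N4 = k·996 for one integer k, every count in [12, 96]; additionally prefer no 1:1 stage (N1 ≠ N2, N3 ≠ N4)
k = 1: N1·N3 = 1457 = 31·47, N2·N4 = 996 = 12·83
achieved = 31·47/(12·83) = 1457/996; |achieved − target| = 0 ≤ 1457/99600 ✓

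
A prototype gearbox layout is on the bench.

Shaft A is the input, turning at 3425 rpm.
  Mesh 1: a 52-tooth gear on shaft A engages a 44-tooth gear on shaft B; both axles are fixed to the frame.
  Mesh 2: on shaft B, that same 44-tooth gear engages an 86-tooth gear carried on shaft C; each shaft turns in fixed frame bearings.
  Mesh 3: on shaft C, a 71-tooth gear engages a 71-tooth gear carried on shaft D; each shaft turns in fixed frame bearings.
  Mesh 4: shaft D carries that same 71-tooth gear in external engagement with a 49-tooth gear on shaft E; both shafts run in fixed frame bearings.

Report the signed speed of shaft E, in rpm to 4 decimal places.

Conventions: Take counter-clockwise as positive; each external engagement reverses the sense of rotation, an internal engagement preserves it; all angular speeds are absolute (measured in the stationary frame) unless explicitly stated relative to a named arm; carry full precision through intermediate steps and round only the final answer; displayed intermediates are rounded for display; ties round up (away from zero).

+3000.7356 rpm

4-mesh fixed-axis compound train (all bearings frame-fixed)
mesh 1 [52T→44T]: ω = 3425.0000×52/44 = 4047.7273 rpm, sense flips to −
mesh 2 [44T→86T]: ω = 4047.7273×44/86 = 2070.9302 rpm, sense flips to +
mesh 3 [71T→71T]: ω = 2070.9302×71/71 = 2070.9302 rpm, sense flips to −
mesh 4 [71T→49T]: ω = 2070.9302×71/49 = 3000.7356 rpm, sense flips to +
signed output speed = +3000.7356 rpm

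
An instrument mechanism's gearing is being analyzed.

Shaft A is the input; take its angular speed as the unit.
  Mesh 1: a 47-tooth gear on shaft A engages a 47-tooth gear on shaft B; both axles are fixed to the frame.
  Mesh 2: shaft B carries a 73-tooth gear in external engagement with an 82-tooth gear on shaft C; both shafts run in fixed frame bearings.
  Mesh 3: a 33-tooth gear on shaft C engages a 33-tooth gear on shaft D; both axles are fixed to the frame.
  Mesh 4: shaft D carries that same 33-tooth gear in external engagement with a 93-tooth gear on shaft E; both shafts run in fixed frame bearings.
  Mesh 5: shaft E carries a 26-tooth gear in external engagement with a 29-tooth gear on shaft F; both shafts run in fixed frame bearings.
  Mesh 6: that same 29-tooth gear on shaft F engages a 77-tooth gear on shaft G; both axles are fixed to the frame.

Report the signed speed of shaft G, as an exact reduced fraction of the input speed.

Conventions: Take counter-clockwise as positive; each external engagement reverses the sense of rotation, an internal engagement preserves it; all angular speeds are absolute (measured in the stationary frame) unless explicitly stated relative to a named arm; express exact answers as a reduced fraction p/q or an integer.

6-mesh fixed-axis compound train (all bearings frame-fixed)
mesh 1 [47T→47T]: |ω|/ω_in = 1×47/47 = 1, sense flips to −
mesh 2 [73T→82T]: |ω|/ω_in = 1×73/82 = 73/82, sense flips to +
mesh 3 [33T→33T]: |ω|/ω_in = (73/82)×33/33 = 73/82, sense flips to −
mesh 4 [33T→93T]: |ω|/ω_in = (73/82)×33/93 = 803/2542, sense flips to +
mesh 5 [26T→29T]: |ω|/ω_in = (803/2542)×26/29 = 10439/36859, sense flips to −
mesh 6 [29T→77T]: |ω|/ω_in = (10439/36859)×29/77 = 949/8897, sense flips to +
signed output speed (× input speed) = 949/8897

949/8897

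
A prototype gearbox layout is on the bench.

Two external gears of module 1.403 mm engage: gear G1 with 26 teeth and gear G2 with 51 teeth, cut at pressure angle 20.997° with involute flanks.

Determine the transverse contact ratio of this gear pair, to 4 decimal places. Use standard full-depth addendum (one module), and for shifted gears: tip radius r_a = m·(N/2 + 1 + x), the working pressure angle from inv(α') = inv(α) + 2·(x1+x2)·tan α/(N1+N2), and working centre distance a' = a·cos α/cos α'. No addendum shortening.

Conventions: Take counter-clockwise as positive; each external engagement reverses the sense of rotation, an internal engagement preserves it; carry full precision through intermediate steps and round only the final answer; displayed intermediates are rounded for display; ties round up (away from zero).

class = single-mesh tooth geometry [involute pair 26T × 51T, m = 1.403]
base radii: r_b1 = 17.027916, r_b2 = 33.400911
tip radii: r_a1 = 19.642000, r_a2 = 37.179500
no profile shift: α' = α, a' = a
action lengths: √(r_a1²−r_b1²) = 9.790723, √(r_a2²−r_b2²) = 16.330779
base pitch p_b = π·m·cos α = 4.114983
CR = (9.790723 + 16.330779 − 54.015500·sin 20.99700°)/4.114983 = 1.644410
contact ratio ≈ 1.6444

1.6444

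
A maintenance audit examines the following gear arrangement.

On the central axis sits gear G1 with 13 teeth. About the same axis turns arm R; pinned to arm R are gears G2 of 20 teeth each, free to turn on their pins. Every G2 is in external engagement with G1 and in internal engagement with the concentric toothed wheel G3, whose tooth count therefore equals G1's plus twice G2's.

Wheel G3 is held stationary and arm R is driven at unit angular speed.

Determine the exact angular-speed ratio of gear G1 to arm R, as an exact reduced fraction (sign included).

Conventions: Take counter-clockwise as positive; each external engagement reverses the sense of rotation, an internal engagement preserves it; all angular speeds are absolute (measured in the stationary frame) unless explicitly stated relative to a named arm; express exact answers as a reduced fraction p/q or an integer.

topology: planetary set — G1 13T / G2 20T / G3 53T, arm = carrier (Willis)
ring teeth: 13 + 2·20 = 53
13(ω_sun−ω_arm) = −53(ω_ring−ω_arm),  ω_ring = 0, ω_arm = 1
ω_sun = 1 − (53/13)(0−1) = 66/13
ω_out/ω_in = 66/13

66/13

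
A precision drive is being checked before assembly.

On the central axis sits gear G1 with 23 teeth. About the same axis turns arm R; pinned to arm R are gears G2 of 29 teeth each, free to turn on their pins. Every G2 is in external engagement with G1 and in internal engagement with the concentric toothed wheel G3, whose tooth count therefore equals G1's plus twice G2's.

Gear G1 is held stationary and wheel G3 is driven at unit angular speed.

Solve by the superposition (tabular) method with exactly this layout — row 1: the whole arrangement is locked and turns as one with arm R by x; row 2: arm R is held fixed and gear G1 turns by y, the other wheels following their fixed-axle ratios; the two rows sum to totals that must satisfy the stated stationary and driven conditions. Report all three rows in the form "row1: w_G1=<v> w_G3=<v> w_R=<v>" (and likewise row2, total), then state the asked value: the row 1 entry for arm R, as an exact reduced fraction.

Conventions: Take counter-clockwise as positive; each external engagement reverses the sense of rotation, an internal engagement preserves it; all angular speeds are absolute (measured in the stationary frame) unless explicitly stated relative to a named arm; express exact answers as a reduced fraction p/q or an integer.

recognized (axles ride arm R): planetary set, 23/29/81 teeth
superposition row 1 [locked train]: every member turns x
superposition row 2 [arm held]: sun y, ring −(23/81)·y, arm 0
boundary: total ω_sun = x + y = 0 and total ω_ring = x − (23/81)·y = 1  ⇒  y = -81/104, x = 81/104
row 2 ring = −(23/81)·(-81/104) = 23/104
totals (row 1 + row 2): sun 81/104 + (-81/104) = 0, ring 81/104 + 23/104 = 1, arm 81/104 + 0 = 81/104
asked cell (row1, arm) = 81/104

row1: w_G1=81/104 w_G3=81/104 w_R=81/104
row2: w_G1=-81/104 w_G3=23/104 w_R=0
total: w_G1=0 w_G3=1 w_R=81/104
asked value: 81/104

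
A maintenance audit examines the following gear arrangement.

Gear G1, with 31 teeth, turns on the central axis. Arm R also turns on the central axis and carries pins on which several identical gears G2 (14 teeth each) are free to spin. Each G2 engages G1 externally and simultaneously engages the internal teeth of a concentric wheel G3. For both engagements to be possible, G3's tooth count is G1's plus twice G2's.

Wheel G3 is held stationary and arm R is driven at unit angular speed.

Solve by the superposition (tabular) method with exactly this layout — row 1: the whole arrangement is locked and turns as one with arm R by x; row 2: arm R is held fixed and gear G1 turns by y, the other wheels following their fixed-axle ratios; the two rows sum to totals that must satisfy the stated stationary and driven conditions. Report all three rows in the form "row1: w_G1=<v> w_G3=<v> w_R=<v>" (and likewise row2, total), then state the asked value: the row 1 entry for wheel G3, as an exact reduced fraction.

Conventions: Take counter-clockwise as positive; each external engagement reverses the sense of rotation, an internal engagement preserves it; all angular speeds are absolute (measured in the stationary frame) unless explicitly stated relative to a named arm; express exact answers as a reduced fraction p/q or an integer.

row1: w_G1=1 w_G3=1 w_R=1
row2: w_G1=59/31 w_G3=-1 w_R=0
total: w_G1=90/31 w_G3=0 w_R=1
asked value: 1

recognized (axles ride arm R): planetary set, 31/14/59 teeth
row 1: whole set turns with the arm by x
row 2 — arm fixed, fixed-axis ratios: sun y, ring −(31/59)·y, arm 0
boundary: total ω_ring = x − (31/59)·y = 0 and total ω_arm = x = 1  ⇒  y = 59/31, x = 1
row 2 ring = −(31/59)·59/31 = -1
totals (row 1 + row 2): sun 1 + 59/31 = 90/31, ring 1 + (-1) = 0, arm 1 + 0 = 1
asked cell (row1, ring) = 1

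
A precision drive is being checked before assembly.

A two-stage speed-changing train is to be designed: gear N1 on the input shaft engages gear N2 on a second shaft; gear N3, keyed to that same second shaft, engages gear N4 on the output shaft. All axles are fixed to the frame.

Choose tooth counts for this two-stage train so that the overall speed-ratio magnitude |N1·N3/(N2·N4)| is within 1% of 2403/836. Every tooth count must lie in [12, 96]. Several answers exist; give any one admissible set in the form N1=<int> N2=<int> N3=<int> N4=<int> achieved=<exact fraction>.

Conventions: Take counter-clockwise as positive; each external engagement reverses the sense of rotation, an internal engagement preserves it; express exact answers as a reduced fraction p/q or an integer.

design class (target 2403/836): fixed-axis compound train
target = 2403/836 in lowest terms: an exact hit needs N1·N3 = k·2403 and N2·N4 = k·836 for one integer k, every count in [12, 96]; additionally prefer no 1:1 stage (N1 ≠ N2, N3 ≠ N4)
k = 1: N1·N3 = 2403 = 27·89, N2·N4 = 836 = 19·44
achieved = 27·89/(19·44) = 2403/836; |achieved − target| = 0 ≤ 2403/83600 ✓

N1=27 N2=19 N3=89 N4=44 achieved=2403/836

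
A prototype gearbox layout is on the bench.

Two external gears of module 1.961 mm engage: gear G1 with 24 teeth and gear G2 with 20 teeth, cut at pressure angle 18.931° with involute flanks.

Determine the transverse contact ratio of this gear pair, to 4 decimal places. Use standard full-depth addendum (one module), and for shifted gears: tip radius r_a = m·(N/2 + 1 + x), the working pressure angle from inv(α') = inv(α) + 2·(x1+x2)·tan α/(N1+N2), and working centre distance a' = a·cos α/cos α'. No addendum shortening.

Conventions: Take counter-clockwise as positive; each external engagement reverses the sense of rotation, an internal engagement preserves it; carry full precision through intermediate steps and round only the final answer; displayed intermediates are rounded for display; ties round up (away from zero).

1.6200

class = single-mesh tooth geometry [involute pair 24T × 20T, m = 1.961]
base radii: r_b1 = 22.259153, r_b2 = 18.549294
tip radii: r_a1 = 25.493000, r_a2 = 21.571000
no profile shift: α' = α, a' = a
action lengths: √(r_a1²−r_b1²) = 12.426711, √(r_a2²−r_b2²) = 11.010528
base pitch p_b = π·m·cos α = 5.827433
CR = (12.426711 + 11.010528 − 43.142000·sin 18.93100°)/5.827433 = 1.620046
contact ratio ≈ 1.6200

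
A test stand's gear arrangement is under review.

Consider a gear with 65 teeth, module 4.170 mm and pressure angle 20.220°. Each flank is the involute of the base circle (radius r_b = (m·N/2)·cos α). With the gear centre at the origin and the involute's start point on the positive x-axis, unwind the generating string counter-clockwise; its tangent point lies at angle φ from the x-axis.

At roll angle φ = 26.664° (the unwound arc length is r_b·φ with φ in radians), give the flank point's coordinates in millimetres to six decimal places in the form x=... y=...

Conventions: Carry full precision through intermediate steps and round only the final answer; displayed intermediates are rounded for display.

x=140.207374 y=4.180675

class = single-mesh tooth geometry [base-circle involute, m = 4.170, 65T]
pitch radius r_p = m·N/2 = 4.170·65/2 = 135.525000
base radius r_b = r_p·cos α = 135.525000·cos 20.220° = 127.172924
roll angle φ = 26.664° = 0.46537459 rad
x = r_b·(cos φ + φ·sin φ) = 140.207374
y = r_b·(sin φ − φ·cos φ) = 4.180675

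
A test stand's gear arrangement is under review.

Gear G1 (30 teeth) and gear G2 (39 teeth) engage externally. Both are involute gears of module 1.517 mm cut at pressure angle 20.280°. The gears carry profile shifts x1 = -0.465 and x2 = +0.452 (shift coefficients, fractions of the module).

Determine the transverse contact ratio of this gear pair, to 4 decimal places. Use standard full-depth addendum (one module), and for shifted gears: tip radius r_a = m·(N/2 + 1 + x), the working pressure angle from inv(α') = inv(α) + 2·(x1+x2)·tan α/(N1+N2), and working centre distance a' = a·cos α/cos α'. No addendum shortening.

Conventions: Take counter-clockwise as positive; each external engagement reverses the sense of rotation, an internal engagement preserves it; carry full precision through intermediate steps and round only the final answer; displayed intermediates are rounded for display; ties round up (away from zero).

1.6572

single-mesh involute tooth geometry (30T engaging 39T at module 1.517)
base radii: r_b1 = 21.344417, r_b2 = 27.747742
tip radii: r_a1 = 23.566595, r_a2 = 31.784184
inv(α') = inv(20.280°) + 2·(-0.465+0.452)·tan α/(30+39) = 0.01542244  ⇒  α' = 20.22139°
a' = a·cos α / cos α' = 52.3365·cos 20.280°/cos 20.22139° = 52.316752
action lengths: √(r_a1²−r_b1²) = 9.990008, √(r_a2²−r_b2²) = 15.501521
base pitch p_b = π·m·cos α = 4.470364
CR = (9.990008 + 15.501521 − 52.316752·sin 20.22139°)/4.470364 = 1.657208
contact ratio ≈ 1.6572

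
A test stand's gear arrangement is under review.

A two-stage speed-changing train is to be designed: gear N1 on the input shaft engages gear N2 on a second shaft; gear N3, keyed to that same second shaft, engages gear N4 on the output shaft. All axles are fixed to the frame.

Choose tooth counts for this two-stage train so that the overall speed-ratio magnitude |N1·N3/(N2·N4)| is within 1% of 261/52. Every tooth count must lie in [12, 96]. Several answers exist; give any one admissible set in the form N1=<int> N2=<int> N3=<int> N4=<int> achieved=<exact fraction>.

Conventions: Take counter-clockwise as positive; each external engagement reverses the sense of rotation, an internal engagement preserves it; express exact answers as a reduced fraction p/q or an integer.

design class (target 261/52): fixed-axis compound train
target = 261/52 in lowest terms: an exact hit needs N1·N3 = k·261 and N2·N4 = k·52 for one integer k, every count in [12, 96]; additionally prefer no 1:1 stage (N1 ≠ N2, N3 ≠ N4)
k = 1…2: no 1:1-free in-range split of k·261 and k·52 into factor pairs; take k = 3
k = 3: N1·N3 = 783 = 27·29, N2·N4 = 156 = 12·13
achieved = 27·29/(12·13) = 261/52; |achieved − target| = 0 ≤ 261/5200 ✓

N1=27 N2=12 N3=29 N4=13 achieved=261/52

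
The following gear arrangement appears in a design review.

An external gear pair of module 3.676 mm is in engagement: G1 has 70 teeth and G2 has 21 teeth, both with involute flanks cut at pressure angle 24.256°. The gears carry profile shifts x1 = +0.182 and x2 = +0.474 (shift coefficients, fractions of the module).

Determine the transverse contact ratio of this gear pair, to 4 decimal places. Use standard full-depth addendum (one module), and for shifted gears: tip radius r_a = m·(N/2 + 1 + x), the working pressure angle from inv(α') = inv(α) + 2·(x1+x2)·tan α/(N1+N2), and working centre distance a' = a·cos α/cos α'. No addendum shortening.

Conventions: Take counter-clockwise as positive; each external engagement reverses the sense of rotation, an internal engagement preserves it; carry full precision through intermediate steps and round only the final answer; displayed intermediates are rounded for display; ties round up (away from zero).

1.4172

single-mesh involute tooth geometry (70T engaging 21T at module 3.676)
base radii: r_b1 = 117.301770, r_b2 = 35.190531
tip radii: r_a1 = 133.005032, r_a2 = 44.016424
inv(α') = inv(24.256°) + 2·(+0.182+0.474)·tan α/(70+21) = 0.03374253  ⇒  α' = 25.95065°
a' = a·cos α / cos α' = 167.2580·cos 24.256°/cos 25.95065° = 169.592046
action lengths: √(r_a1²−r_b1²) = 62.694763, √(r_a2²−r_b2²) = 26.439972
base pitch p_b = π·m·cos α = 10.528982
CR = (62.694763 + 26.439972 − 169.592046·sin 25.95065°)/10.528982 = 1.417212
contact ratio ≈ 1.4172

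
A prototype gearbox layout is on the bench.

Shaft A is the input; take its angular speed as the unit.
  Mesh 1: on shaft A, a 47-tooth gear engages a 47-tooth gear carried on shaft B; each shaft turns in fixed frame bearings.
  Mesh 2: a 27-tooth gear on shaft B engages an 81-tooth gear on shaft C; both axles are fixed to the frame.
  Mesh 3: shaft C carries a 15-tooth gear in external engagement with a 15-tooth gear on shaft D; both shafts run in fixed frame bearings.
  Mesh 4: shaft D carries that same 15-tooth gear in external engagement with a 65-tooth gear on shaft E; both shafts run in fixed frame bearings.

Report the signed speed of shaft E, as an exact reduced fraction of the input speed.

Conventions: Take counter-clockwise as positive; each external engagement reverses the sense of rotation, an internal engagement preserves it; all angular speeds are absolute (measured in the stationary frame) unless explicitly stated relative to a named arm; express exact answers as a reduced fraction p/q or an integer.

4-mesh fixed-axis compound train (all bearings frame-fixed)
mesh 1 [47T→47T]: |ω|/ω_in = 1×47/47 = 1, sense flips to −
mesh 2 [27T→81T]: |ω|/ω_in = 1×27/81 = 1/3, sense flips to +
mesh 3 [15T→15T]: |ω|/ω_in = (1/3)×15/15 = 1/3, sense flips to −
mesh 4 [15T→65T]: |ω|/ω_in = (1/3)×15/65 = 1/13, sense flips to +
signed output speed (× input speed) = 1/13

1/13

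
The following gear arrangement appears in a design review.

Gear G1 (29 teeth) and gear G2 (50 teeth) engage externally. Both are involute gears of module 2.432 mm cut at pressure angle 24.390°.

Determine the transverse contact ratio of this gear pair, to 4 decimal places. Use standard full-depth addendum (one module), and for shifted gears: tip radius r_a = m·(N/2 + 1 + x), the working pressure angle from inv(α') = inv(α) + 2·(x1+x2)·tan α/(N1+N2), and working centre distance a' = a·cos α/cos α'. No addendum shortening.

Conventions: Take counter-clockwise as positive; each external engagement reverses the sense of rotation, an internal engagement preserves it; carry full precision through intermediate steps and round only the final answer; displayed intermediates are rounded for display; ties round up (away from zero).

1.5226

recognized (one external pair, fixed centres): single-mesh tooth geometry, m = 2.432, N1 = 29, N2 = 50
base radii: r_b1 = 32.116891, r_b2 = 55.373949
tip radii: r_a1 = 37.696000, r_a2 = 63.232000
no profile shift: α' = α, a' = a
action lengths: √(r_a1²−r_b1²) = 19.735596, √(r_a2²−r_b2²) = 30.528864
base pitch p_b = π·m·cos α = 6.958496
CR = (19.735596 + 30.528864 − 96.064000·sin 24.39000°)/6.958496 = 1.522637
contact ratio ≈ 1.5226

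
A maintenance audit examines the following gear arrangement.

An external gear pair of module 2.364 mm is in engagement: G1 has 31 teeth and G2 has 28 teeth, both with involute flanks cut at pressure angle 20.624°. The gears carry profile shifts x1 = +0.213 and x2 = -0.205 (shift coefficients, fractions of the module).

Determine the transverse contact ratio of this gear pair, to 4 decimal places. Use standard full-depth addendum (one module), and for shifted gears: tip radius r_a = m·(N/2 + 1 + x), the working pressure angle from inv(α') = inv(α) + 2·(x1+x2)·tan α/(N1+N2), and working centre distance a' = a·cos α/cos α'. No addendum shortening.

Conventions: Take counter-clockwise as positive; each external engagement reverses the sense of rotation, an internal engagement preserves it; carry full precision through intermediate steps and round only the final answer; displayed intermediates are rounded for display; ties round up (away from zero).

recognized (one external pair, fixed centres): single-mesh tooth geometry, m = 2.364, N1 = 31, N2 = 28
base radii: r_b1 = 34.293690, r_b2 = 30.974946
tip radii: r_a1 = 39.509532, r_a2 = 34.975380
inv(α') = inv(20.624°) + 2·(+0.213-0.205)·tan α/(31+28) = 0.01649878  ⇒  α' = 20.66520°
a' = a·cos α / cos α' = 69.7380·cos 20.624°/cos 20.66520° = 69.756894
action lengths: √(r_a1²−r_b1²) = 19.620039, √(r_a2²−r_b2²) = 16.242842
base pitch p_b = π·m·cos α = 6.950762
CR = (19.620039 + 16.242842 − 69.756894·sin 20.66520°)/6.950762 = 1.617840
contact ratio ≈ 1.6178

1.6178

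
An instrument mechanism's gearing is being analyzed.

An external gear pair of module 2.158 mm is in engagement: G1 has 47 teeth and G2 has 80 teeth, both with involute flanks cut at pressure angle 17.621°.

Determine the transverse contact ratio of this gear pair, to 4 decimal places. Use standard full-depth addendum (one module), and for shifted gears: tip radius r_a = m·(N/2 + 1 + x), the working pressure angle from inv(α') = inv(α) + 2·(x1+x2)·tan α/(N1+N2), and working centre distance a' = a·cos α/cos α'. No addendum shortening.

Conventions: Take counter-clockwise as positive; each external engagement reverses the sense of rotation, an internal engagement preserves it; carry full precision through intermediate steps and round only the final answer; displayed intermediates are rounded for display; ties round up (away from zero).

class = single-mesh tooth geometry [involute pair 47T × 80T, m = 2.158]
base radii: r_b1 = 48.333535, r_b2 = 82.269847
tip radii: r_a1 = 52.871000, r_a2 = 88.478000
no profile shift: α' = α, a' = a
action lengths: √(r_a1²−r_b1²) = 21.429234, √(r_a2²−r_b2²) = 32.558084
base pitch p_b = π·m·cos α = 6.461459
CR = (21.429234 + 32.558084 − 137.033000·sin 17.62100°)/6.461459 = 1.935289
contact ratio ≈ 1.9353

1.9353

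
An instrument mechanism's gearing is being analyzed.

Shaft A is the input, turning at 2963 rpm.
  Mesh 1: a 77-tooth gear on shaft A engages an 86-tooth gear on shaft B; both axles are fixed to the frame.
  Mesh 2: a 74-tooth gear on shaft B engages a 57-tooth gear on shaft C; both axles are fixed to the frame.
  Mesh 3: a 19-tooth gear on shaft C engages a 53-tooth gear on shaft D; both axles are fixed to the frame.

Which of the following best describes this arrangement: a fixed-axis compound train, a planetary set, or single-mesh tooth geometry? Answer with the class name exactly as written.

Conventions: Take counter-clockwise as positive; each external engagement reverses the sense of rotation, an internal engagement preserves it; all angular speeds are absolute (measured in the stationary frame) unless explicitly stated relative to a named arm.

fixed-axis compound train

recognized (4 fixed axles, 3 meshes): fixed-axis compound train
classification: fixed-axis compound train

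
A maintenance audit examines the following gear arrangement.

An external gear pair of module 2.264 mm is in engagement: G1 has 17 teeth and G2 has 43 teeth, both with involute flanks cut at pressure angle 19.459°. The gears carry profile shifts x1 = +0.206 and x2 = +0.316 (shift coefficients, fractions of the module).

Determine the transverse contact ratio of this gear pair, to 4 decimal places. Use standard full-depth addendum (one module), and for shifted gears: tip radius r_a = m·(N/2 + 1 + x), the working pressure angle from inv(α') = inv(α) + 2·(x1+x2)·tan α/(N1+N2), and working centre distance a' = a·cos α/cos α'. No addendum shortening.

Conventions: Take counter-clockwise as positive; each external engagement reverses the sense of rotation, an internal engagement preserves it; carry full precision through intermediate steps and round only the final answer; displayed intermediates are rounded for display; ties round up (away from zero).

recognized (one external pair, fixed centres): single-mesh tooth geometry, m = 2.264, N1 = 17, N2 = 43
base radii: r_b1 = 18.144785, r_b2 = 45.895633
tip radii: r_a1 = 21.974384, r_a2 = 51.655424
inv(α') = inv(19.459°) + 2·(+0.206+0.316)·tan α/(17+43) = 0.01983749  ⇒  α' = 21.92379°
a' = a·cos α / cos α' = 67.9200·cos 19.459°/cos 21.92379° = 69.032777
action lengths: √(r_a1²−r_b1²) = 12.395174, √(r_a2²−r_b2²) = 23.703876
base pitch p_b = π·m·cos α = 6.706297
CR = (12.395174 + 23.703876 − 69.032777·sin 21.92379°)/6.706297 = 1.539460
contact ratio ≈ 1.5395

1.5395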